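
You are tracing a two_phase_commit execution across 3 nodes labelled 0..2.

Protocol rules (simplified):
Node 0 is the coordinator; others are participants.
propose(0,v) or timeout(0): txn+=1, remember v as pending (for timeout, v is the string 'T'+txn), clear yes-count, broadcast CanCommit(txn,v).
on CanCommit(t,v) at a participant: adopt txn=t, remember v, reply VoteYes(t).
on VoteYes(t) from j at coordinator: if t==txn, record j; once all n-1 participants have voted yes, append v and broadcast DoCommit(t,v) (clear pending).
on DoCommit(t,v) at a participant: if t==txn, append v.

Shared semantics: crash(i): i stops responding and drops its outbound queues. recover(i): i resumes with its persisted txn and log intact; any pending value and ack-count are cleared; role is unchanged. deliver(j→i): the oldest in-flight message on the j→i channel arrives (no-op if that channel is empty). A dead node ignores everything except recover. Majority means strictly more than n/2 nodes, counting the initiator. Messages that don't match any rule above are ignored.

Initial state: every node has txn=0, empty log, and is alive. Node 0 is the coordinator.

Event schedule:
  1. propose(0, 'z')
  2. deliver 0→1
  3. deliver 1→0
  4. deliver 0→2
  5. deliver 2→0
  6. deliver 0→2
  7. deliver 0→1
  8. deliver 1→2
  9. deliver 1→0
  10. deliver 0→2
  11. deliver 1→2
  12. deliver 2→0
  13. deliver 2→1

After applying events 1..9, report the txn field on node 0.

step 1 propose(0,'z'): 0={coor,t=1,log=-}
step 2 deliver 0→1: 1={part,t=1,log=-}
step 3 deliver 1→0: —
step 4 deliver 0→2: 2={part,t=1,log=-}
step 5 deliver 2→0: 0={coor,t=1,log=z}
step 6 deliver 0→2: 2={part,t=1,log=z}
step 7 deliver 0→1: 1={part,t=1,log=z}
step 8 deliver 1→2: —
step 9 deliver 1→0: —

1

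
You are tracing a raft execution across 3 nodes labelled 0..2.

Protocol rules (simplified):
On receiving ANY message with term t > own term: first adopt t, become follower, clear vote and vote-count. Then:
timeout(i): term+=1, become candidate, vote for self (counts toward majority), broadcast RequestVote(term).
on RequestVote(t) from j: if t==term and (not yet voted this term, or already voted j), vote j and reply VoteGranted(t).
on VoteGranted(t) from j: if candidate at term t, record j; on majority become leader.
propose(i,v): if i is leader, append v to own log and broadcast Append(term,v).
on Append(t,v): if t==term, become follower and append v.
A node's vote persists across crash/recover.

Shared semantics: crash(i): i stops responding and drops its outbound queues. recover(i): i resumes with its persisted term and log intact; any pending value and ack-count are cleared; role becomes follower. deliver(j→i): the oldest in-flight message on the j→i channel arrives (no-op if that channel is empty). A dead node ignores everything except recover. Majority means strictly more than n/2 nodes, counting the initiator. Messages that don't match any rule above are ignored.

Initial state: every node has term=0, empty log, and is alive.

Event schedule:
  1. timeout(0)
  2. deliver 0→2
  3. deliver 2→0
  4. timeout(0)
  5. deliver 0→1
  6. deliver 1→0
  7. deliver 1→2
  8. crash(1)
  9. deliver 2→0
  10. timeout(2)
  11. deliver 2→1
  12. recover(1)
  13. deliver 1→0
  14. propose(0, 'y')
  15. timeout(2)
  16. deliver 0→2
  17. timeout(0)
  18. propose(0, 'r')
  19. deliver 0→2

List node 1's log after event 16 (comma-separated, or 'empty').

1. timeout(0):  <0:cand t1 ->
2. deliver 0→2:  <2:foll t1 ->
3. deliver 2→0:  <0:lead t1 ->
4. timeout(0):  <0:cand t2 ->
5. deliver 0→1:  <1:foll t1 ->
6. deliver 1→0:  nop
7. deliver 1→2:  nop
8. crash(1):  <1:✗foll t1 ->
9. deliver 2→0:  nop
10. timeout(2):  <2:cand t2 ->
11. deliver 2→1:  nop
12. recover(1):  <1:foll t1 ->
13. deliver 1→0:  nop
14. propose(0,'y'):  nop
15. timeout(2):  <2:cand t3 ->
16. deliver 0→2:  nop

empty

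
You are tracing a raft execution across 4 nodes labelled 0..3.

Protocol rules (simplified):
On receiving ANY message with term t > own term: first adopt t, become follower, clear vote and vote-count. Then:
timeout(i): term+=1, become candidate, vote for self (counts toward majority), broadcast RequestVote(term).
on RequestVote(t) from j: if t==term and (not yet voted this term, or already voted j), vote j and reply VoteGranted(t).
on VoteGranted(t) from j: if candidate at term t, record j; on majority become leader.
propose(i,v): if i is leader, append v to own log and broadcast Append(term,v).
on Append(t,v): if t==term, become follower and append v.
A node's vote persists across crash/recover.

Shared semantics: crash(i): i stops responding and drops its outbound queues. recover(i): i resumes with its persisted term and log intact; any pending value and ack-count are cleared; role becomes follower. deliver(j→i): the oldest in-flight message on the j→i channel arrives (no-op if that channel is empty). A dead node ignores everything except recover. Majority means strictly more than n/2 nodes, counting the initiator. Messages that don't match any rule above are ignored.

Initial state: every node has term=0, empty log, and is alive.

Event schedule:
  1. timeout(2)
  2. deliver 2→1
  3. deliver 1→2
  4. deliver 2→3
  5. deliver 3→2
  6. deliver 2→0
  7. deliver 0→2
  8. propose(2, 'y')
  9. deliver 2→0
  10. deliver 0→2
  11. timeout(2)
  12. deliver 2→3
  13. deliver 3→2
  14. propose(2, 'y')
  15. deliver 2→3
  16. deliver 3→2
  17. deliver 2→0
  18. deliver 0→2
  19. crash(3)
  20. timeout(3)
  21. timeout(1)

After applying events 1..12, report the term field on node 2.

step 1 timeout(2): 2={cand,t=1,log=-}
step 2 deliver 2→1: 1={foll,t=1,log=-}
step 3 deliver 1→2: —
step 4 deliver 2→3: 3={foll,t=1,log=-}
step 5 deliver 3→2: 2={lead,t=1,log=-}
step 6 deliver 2→0: 0={foll,t=1,log=-}
step 7 deliver 0→2: —
step 8 propose(2,'y'): 2={lead,t=1,log=y}
step 9 deliver 2→0: 0={foll,t=1,log=y}
step 10 deliver 0→2: —
step 11 timeout(2): 2={cand,t=2,log=y}
step 12 deliver 2→3: 3={foll,t=1,log=y}

2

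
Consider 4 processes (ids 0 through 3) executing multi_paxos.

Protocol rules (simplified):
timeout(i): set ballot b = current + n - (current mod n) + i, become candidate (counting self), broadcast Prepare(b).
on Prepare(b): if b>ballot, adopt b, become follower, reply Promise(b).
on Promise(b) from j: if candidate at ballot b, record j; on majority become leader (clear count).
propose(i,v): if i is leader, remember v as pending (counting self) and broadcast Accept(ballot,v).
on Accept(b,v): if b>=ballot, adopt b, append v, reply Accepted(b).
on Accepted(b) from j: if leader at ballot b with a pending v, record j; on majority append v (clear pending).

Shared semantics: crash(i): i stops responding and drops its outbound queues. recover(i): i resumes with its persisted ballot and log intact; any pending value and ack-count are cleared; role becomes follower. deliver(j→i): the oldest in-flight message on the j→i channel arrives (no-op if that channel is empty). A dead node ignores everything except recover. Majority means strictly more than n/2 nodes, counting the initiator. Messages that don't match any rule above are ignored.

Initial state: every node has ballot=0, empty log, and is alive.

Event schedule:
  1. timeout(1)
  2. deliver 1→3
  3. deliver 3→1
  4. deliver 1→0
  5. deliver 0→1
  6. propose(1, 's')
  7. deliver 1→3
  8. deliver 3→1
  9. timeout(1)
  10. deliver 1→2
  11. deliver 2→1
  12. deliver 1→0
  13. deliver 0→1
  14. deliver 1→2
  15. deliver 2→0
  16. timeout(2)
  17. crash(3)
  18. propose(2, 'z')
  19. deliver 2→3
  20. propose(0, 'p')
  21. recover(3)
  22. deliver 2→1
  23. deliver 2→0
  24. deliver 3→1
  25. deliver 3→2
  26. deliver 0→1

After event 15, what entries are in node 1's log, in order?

empty

step 1 timeout(1): 1={cand,b=5,log=-}
step 2 deliver 1→3: 3={foll,b=5,log=-}
step 3 deliver 3→1: —
step 4 deliver 1→0: 0={foll,b=5,log=-}
step 5 deliver 0→1: 1={lead,b=5,log=-}
step 6 propose(1,'s'): —
step 7 deliver 1→3: 3={foll,b=5,log=s}
step 8 deliver 3→1: —
step 9 timeout(1): 1={cand,b=9,log=-}
step 10 deliver 1→2: 2={foll,b=5,log=-}
step 11 deliver 2→1: —
step 12 deliver 1→0: 0={foll,b=5,log=s}
step 13 deliver 0→1: —
step 14 deliver 1→2: 2={foll,b=5,log=s}
step 15 deliver 2→0: —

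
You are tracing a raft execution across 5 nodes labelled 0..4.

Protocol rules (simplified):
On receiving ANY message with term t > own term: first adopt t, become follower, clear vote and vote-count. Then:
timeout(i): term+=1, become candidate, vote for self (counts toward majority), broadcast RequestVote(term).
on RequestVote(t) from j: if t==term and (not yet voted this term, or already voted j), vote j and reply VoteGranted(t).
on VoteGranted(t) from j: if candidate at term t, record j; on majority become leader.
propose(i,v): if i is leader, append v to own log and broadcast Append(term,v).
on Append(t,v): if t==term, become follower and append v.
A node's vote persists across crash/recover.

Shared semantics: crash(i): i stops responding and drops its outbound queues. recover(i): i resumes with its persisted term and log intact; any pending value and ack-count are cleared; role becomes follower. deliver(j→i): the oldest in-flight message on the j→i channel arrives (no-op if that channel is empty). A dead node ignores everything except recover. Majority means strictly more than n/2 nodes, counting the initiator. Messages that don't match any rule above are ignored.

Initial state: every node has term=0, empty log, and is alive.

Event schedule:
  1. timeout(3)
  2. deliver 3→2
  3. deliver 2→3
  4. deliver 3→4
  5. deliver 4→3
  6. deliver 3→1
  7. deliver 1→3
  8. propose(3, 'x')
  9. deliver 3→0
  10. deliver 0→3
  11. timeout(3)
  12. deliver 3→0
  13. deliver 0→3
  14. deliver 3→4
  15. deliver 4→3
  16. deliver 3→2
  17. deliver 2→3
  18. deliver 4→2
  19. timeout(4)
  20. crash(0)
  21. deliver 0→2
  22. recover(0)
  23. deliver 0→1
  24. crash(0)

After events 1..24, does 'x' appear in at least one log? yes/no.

yes

step 1 timeout(3): 3={cand,t=1,log=-}
step 2 deliver 3→2: 2={foll,t=1,log=-}
step 3 deliver 2→3: —
step 4 deliver 3→4: 4={foll,t=1,log=-}
step 5 deliver 4→3: 3={lead,t=1,log=-}
step 6 deliver 3→1: 1={foll,t=1,log=-}
step 7 deliver 1→3: —
step 8 propose(3,'x'): 3={lead,t=1,log=x}
step 9 deliver 3→0: 0={foll,t=1,log=-}
step 10 deliver 0→3: —
step 11 timeout(3): 3={cand,t=2,log=x}
step 12 deliver 3→0: 0={foll,t=1,log=x}
step 13 deliver 0→3: —
step 14 deliver 3→4: 4={foll,t=1,log=x}
step 15 deliver 4→3: —
step 16 deliver 3→2: 2={foll,t=1,log=x}
step 17 deliver 2→3: —
step 18 deliver 4→2: —
step 19 timeout(4): 4={cand,t=2,log=x}
step 20 crash(0): 0={✗foll,t=1,log=x}
step 21 deliver 0→2: —
step 22 recover(0): 0={foll,t=1,log=x}
step 23 deliver 0→1: —
step 24 crash(0): 0={✗foll,t=1,log=x}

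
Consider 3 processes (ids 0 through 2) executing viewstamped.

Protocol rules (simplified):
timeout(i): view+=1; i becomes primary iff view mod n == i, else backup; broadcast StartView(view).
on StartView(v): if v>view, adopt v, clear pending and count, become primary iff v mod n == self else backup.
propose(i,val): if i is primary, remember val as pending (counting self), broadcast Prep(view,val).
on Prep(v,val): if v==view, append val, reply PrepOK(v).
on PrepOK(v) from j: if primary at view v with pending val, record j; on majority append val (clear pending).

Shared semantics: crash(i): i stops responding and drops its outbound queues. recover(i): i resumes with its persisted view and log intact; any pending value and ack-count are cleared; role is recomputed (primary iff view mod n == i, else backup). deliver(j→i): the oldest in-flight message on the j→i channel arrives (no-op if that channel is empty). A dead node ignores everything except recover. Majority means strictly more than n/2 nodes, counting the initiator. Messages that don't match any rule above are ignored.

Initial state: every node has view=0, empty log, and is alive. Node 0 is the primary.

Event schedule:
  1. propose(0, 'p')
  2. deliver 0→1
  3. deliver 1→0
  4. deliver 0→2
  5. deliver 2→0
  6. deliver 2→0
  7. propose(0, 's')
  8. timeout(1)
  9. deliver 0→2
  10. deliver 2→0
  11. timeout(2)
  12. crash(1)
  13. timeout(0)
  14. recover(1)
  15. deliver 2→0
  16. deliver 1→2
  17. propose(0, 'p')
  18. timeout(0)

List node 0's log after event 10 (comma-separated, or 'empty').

p,s

e1 propose(0,'p'): ·
e2 deliver 0→1: 1[back,v=0,p]
e3 deliver 1→0: 0[prim,v=0,p]
e4 deliver 0→2: 2[back,v=0,p]
e5 deliver 2→0: ·
e6 deliver 2→0: ·
e7 propose(0,'s'): ·
e8 timeout(1): 1[prim,v=1,p]
e9 deliver 0→2: 2[back,v=0,p,s]
e10 deliver 2→0: 0[prim,v=0,p,s]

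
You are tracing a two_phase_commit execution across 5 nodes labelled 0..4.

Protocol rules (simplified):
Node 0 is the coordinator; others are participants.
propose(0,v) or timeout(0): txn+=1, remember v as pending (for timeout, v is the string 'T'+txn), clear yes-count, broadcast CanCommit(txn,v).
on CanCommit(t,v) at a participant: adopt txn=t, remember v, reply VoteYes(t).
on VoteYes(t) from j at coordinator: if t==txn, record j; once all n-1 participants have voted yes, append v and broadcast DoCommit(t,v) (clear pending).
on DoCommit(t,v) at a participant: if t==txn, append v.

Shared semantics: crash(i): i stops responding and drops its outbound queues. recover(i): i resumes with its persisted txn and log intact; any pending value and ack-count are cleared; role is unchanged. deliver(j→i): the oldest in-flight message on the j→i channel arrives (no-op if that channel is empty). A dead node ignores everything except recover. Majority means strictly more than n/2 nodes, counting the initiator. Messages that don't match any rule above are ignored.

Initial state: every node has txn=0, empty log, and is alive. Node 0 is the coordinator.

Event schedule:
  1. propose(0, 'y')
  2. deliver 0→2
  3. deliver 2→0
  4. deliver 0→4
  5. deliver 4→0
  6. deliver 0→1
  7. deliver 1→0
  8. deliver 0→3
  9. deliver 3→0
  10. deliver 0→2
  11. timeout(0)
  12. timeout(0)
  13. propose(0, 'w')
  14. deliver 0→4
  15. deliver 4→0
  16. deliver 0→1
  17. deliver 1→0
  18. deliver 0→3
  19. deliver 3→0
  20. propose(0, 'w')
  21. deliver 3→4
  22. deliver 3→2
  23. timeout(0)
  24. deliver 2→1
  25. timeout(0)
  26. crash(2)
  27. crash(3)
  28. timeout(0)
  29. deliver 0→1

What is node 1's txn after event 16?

step 1 propose(0,'y'): 0={coor,t=1,log=-}
step 2 deliver 0→2: 2={part,t=1,log=-}
step 3 deliver 2→0: —
step 4 deliver 0→4: 4={part,t=1,log=-}
step 5 deliver 4→0: —
step 6 deliver 0→1: 1={part,t=1,log=-}
step 7 deliver 1→0: —
step 8 deliver 0→3: 3={part,t=1,log=-}
step 9 deliver 3→0: 0={coor,t=1,log=y}
step 10 deliver 0→2: 2={part,t=1,log=y}
step 11 timeout(0): 0={coor,t=2,log=y}
step 12 timeout(0): 0={coor,t=3,log=y}
step 13 propose(0,'w'): 0={coor,t=4,log=y}
step 14 deliver 0→4: 4={part,t=1,log=y}
step 15 deliver 4→0: —
step 16 deliver 0→1: 1={part,t=1,log=y}

1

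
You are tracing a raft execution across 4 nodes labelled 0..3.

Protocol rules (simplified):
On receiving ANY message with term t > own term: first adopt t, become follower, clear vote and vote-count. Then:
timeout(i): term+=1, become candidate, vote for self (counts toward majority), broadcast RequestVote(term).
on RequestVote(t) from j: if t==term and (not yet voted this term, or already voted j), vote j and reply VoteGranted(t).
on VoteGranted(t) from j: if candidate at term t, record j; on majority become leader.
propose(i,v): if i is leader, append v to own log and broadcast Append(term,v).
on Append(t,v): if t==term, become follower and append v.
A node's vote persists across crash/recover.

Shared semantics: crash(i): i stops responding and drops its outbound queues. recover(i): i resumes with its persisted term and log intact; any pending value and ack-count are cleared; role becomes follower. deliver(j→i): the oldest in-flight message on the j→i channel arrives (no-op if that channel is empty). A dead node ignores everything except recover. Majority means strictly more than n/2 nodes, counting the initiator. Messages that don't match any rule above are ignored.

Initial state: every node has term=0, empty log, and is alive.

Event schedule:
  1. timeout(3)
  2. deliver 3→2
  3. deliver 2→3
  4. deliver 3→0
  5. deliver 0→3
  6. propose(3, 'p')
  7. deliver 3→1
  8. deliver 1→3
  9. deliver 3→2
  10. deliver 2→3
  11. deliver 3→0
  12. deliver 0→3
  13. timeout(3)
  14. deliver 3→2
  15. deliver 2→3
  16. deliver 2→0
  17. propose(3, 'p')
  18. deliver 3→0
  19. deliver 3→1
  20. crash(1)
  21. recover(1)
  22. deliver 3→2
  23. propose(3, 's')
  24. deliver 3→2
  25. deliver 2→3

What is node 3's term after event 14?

2

[1] timeout(3) → N3(cand t1 [-])
[2] deliver 3→2 → N2(foll t1 [-])
[3] deliver 2→3 → ∅
[4] deliver 3→0 → N0(foll t1 [-])
[5] deliver 0→3 → N3(lead t1 [-])
[6] propose(3,'p') → N3(lead t1 [p])
[7] deliver 3→1 → N1(foll t1 [-])
[8] deliver 1→3 → ∅
[9] deliver 3→2 → N2(foll t1 [p])
[10] deliver 2→3 → ∅
[11] deliver 3→0 → N0(foll t1 [p])
[12] deliver 0→3 → ∅
[13] timeout(3) → N3(cand t2 [p])
[14] deliver 3→2 → N2(foll t2 [p])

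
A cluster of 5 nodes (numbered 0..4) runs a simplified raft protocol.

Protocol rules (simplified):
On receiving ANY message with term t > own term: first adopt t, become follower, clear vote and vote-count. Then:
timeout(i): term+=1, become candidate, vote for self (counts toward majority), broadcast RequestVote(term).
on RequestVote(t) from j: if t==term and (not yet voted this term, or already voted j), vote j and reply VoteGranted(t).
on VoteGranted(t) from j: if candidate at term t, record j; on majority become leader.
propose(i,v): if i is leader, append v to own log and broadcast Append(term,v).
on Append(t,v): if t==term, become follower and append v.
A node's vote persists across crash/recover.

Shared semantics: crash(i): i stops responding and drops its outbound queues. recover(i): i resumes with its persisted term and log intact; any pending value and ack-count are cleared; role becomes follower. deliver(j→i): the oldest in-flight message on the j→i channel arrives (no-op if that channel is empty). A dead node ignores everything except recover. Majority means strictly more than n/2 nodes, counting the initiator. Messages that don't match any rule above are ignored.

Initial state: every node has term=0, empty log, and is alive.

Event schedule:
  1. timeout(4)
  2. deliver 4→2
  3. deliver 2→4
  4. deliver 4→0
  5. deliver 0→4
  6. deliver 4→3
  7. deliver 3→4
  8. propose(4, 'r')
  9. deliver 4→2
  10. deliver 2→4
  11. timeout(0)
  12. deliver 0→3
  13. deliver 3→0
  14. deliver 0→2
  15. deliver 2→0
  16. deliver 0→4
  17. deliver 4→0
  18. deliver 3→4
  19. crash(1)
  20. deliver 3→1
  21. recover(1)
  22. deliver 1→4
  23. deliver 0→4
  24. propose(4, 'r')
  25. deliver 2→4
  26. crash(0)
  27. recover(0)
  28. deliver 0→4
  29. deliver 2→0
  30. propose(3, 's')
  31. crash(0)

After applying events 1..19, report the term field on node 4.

1. timeout(4):  <4:cand t1 ->
2. deliver 4→2:  <2:foll t1 ->
3. deliver 2→4:  nop
4. deliver 4→0:  <0:foll t1 ->
5. deliver 0→4:  <4:lead t1 ->
6. deliver 4→3:  <3:foll t1 ->
7. deliver 3→4:  nop
8. propose(4,'r'):  <4:lead t1 r>
9. deliver 4→2:  <2:foll t1 r>
10. deliver 2→4:  nop
11. timeout(0):  <0:cand t2 ->
12. deliver 0→3:  <3:foll t2 ->
13. deliver 3→0:  nop
14. deliver 0→2:  <2:foll t2 r>
15. deliver 2→0:  <0:lead t2 ->
16. deliver 0→4:  <4:foll t2 r>
17. deliver 4→0:  nop
18. deliver 3→4:  nop
19. crash(1):  <1:✗foll t0 ->

2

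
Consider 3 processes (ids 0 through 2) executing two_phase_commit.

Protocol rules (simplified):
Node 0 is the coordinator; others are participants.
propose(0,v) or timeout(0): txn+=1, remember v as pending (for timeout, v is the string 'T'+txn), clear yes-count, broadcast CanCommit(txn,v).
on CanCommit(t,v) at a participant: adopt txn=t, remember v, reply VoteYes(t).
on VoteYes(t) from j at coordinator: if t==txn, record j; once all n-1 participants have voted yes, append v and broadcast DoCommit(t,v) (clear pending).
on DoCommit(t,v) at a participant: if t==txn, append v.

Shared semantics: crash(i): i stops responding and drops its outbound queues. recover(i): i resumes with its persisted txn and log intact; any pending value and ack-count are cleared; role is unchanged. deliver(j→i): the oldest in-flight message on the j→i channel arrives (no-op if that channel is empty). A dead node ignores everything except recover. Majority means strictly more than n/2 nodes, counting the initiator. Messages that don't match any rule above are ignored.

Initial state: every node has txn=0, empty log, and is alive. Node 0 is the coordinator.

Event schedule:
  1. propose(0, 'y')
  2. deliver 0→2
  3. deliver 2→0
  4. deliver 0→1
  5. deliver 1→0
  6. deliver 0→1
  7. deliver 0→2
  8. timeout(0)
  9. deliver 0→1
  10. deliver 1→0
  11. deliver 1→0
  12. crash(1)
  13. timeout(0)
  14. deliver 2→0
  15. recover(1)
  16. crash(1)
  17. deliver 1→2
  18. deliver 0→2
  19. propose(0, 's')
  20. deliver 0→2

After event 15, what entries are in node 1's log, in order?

e1 propose(0,'y'): 0[coor,t=1,-]
e2 deliver 0→2: 2[part,t=1,-]
e3 deliver 2→0: ·
e4 deliver 0→1: 1[part,t=1,-]
e5 deliver 1→0: 0[coor,t=1,y]
e6 deliver 0→1: 1[part,t=1,y]
e7 deliver 0→2: 2[part,t=1,y]
e8 timeout(0): 0[coor,t=2,y]
e9 deliver 0→1: 1[part,t=2,y]
e10 deliver 1→0: ·
e11 deliver 1→0: ·
e12 crash(1): 1[✗part,t=2,y]
e13 timeout(0): 0[coor,t=3,y]
e14 deliver 2→0: ·
e15 recover(1): 1[part,t=2,y]

y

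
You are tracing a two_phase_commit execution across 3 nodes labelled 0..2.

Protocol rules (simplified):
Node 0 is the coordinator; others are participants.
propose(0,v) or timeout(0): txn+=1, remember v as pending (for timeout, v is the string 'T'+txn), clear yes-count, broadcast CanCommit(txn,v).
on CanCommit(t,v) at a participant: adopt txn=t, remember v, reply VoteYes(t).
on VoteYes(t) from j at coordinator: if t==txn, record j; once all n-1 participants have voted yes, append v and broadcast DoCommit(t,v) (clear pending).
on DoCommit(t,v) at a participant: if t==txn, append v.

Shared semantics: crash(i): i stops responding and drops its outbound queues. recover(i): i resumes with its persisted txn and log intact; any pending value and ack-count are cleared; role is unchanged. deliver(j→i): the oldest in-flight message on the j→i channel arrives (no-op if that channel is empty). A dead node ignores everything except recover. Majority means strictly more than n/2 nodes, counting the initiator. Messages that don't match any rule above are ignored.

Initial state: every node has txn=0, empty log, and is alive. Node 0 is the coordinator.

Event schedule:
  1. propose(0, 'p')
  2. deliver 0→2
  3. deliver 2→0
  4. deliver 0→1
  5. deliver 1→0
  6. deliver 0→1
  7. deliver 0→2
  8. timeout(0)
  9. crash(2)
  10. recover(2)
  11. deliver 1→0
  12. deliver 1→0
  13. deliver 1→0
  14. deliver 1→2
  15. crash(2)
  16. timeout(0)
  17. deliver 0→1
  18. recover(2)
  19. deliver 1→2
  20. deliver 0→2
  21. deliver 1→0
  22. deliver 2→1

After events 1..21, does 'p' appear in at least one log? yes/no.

yes

e1 propose(0,'p'): 0[coor,t=1,-]
e2 deliver 0→2: 2[part,t=1,-]
e3 deliver 2→0: ·
e4 deliver 0→1: 1[part,t=1,-]
e5 deliver 1→0: 0[coor,t=1,p]
e6 deliver 0→1: 1[part,t=1,p]
e7 deliver 0→2: 2[part,t=1,p]
e8 timeout(0): 0[coor,t=2,p]
e9 crash(2): 2[✗part,t=1,p]
e10 recover(2): 2[part,t=1,p]
e11 deliver 1→0: ·
e12 deliver 1→0: ·
e13 deliver 1→0: ·
e14 deliver 1→2: ·
e15 crash(2): 2[✗part,t=1,p]
e16 timeout(0): 0[coor,t=3,p]
e17 deliver 0→1: 1[part,t=2,p]
e18 recover(2): 2[part,t=1,p]
e19 deliver 1→2: ·
e20 deliver 0→2: 2[part,t=2,p]
e21 deliver 1→0: ·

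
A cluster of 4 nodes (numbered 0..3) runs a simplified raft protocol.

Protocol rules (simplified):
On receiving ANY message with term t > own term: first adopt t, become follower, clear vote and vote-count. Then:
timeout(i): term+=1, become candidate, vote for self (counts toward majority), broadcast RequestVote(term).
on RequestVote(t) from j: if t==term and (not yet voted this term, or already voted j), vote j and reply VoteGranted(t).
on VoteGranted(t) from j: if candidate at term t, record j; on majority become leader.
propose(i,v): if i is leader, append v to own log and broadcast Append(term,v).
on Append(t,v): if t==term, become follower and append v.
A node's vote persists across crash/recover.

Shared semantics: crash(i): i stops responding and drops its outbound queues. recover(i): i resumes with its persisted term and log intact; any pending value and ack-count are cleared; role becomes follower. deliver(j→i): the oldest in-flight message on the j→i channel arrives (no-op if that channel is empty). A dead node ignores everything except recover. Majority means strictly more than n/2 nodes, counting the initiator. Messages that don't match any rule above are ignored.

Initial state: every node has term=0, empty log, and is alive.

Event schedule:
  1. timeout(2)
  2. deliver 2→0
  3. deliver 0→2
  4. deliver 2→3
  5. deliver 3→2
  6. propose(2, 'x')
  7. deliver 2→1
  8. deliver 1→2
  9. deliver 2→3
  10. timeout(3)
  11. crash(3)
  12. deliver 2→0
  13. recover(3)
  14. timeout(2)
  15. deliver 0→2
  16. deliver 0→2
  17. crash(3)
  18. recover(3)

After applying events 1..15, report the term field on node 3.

2

after 1 — timeout(2): n2:cand/t1/[-]
after 2 — deliver 2→0: n0:foll/t1/[-]
after 3 — deliver 0→2: ·
after 4 — deliver 2→3: n3:foll/t1/[-]
after 5 — deliver 3→2: n2:lead/t1/[-]
after 6 — propose(2,'x'): n2:lead/t1/[x]
after 7 — deliver 2→1: n1:foll/t1/[-]
after 8 — deliver 1→2: ·
after 9 — deliver 2→3: n3:foll/t1/[x]
after 10 — timeout(3): n3:cand/t2/[x]
after 11 — crash(3): n3:✗cand/t2/[x]
after 12 — deliver 2→0: n0:foll/t1/[x]
after 13 — recover(3): n3:foll/t2/[x]
after 14 — timeout(2): n2:cand/t2/[x]
after 15 — deliver 0→2: ·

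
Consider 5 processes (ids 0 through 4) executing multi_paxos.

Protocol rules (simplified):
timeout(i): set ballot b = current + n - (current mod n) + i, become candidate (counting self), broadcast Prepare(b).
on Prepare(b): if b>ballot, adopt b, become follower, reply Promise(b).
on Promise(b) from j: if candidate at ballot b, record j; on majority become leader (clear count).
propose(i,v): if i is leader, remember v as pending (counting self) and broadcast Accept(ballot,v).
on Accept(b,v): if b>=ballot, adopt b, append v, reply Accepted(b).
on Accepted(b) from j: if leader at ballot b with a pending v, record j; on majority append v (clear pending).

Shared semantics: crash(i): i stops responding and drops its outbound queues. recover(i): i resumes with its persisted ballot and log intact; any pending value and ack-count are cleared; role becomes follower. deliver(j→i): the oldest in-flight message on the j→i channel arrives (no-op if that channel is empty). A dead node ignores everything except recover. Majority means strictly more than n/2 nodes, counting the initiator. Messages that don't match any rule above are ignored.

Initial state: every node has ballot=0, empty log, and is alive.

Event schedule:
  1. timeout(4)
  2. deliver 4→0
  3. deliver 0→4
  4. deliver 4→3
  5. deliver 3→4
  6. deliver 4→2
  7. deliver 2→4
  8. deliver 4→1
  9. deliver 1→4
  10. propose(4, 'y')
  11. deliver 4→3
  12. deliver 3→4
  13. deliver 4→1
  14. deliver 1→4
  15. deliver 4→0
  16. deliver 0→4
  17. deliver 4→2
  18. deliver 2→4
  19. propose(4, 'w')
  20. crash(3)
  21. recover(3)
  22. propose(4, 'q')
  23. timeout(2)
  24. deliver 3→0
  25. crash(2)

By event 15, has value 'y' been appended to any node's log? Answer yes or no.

yes

1. timeout(4):  <4:cand b9 ->
2. deliver 4→0:  <0:foll b9 ->
3. deliver 0→4:  nop
4. deliver 4→3:  <3:foll b9 ->
5. deliver 3→4:  <4:lead b9 ->
6. deliver 4→2:  <2:foll b9 ->
7. deliver 2→4:  nop
8. deliver 4→1:  <1:foll b9 ->
9. deliver 1→4:  nop
10. propose(4,'y'):  nop
11. deliver 4→3:  <3:foll b9 y>
12. deliver 3→4:  nop
13. deliver 4→1:  <1:foll b9 y>
14. deliver 1→4:  <4:lead b9 y>
15. deliver 4→0:  <0:foll b9 y>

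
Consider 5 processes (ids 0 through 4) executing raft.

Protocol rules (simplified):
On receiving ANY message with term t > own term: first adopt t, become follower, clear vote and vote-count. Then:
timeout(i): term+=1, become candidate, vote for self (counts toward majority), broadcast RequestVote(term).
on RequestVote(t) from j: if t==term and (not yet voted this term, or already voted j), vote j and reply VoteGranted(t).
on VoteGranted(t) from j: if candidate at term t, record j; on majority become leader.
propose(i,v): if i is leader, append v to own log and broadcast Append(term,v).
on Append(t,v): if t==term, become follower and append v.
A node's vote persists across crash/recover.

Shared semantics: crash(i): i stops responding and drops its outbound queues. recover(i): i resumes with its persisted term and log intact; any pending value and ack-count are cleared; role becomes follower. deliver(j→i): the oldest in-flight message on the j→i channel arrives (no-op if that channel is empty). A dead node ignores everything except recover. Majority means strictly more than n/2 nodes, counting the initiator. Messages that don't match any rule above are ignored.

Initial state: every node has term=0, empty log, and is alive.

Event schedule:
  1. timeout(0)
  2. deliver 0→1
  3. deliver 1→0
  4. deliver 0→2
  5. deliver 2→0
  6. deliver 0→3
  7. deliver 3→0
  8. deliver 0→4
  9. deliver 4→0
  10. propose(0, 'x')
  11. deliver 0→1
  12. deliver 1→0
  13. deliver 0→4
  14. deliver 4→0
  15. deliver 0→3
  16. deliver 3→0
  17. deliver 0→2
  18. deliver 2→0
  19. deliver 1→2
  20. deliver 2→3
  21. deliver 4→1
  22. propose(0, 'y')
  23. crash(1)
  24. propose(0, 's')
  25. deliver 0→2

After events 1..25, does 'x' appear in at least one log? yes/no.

step 1 timeout(0): 0={cand,t=1,log=-}
step 2 deliver 0→1: 1={foll,t=1,log=-}
step 3 deliver 1→0: —
step 4 deliver 0→2: 2={foll,t=1,log=-}
step 5 deliver 2→0: 0={lead,t=1,log=-}
step 6 deliver 0→3: 3={foll,t=1,log=-}
step 7 deliver 3→0: —
step 8 deliver 0→4: 4={foll,t=1,log=-}
step 9 deliver 4→0: —
step 10 propose(0,'x'): 0={lead,t=1,log=x}
step 11 deliver 0→1: 1={foll,t=1,log=x}
step 12 deliver 1→0: —
step 13 deliver 0→4: 4={foll,t=1,log=x}
step 14 deliver 4→0: —
step 15 deliver 0→3: 3={foll,t=1,log=x}
step 16 deliver 3→0: —
step 17 deliver 0→2: 2={foll,t=1,log=x}
step 18 deliver 2→0: —
step 19 deliver 1→2: —
step 20 deliver 2→3: —
step 21 deliver 4→1: —
step 22 propose(0,'y'): 0={lead,t=1,log=x,y}
step 23 crash(1): 1={✗foll,t=1,log=x}
step 24 propose(0,'s'): 0={lead,t=1,log=x,y,s}
step 25 deliver 0→2: 2={foll,t=1,log=x,y}

yes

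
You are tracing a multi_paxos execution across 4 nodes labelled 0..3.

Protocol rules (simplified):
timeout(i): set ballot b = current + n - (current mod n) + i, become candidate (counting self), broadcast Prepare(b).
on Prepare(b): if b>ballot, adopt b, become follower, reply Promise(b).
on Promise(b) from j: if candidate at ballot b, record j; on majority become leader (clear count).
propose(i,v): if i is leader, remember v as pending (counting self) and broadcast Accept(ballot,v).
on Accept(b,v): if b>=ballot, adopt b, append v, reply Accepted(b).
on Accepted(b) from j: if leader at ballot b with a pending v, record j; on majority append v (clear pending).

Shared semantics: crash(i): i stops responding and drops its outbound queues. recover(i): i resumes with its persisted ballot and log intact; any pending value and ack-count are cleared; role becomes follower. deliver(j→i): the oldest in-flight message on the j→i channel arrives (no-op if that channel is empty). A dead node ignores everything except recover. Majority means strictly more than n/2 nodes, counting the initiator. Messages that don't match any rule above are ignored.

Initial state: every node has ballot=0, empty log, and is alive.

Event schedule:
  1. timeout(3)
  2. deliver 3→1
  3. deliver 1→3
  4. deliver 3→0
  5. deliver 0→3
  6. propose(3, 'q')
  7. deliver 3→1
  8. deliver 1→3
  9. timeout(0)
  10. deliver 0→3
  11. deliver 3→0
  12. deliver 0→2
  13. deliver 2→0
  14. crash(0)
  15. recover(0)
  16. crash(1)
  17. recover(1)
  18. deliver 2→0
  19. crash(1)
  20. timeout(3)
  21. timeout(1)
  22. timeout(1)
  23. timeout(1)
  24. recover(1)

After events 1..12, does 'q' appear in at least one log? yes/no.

after 1 — timeout(3): n3:cand/b7/[-]
after 2 — deliver 3→1: n1:foll/b7/[-]
after 3 — deliver 1→3: ·
after 4 — deliver 3→0: n0:foll/b7/[-]
after 5 — deliver 0→3: n3:lead/b7/[-]
after 6 — propose(3,'q'): ·
after 7 — deliver 3→1: n1:foll/b7/[q]
after 8 — deliver 1→3: ·
after 9 — timeout(0): n0:cand/b8/[-]
after 10 — deliver 0→3: n3:foll/b8/[-]
after 11 — deliver 3→0: ·
after 12 — deliver 0→2: n2:foll/b8/[-]

yes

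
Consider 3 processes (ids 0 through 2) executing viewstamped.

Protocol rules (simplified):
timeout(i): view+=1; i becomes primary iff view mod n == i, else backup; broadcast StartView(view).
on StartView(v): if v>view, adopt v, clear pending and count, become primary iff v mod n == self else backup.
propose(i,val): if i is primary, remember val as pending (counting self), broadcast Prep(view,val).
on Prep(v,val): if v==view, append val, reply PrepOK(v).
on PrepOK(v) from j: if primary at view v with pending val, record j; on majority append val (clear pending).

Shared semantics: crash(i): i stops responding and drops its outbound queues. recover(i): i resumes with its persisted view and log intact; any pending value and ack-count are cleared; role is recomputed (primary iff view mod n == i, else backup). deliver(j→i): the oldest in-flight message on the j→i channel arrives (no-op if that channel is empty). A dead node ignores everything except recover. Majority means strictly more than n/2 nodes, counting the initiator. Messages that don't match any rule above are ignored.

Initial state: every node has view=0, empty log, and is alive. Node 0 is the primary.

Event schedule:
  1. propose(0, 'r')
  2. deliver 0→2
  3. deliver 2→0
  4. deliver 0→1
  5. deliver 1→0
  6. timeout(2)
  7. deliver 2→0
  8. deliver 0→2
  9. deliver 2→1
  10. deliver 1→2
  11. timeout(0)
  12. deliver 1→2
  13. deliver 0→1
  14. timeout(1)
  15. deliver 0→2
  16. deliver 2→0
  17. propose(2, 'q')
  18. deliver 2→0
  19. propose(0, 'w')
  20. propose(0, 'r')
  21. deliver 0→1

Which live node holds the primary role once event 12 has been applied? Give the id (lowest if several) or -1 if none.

1. propose(0,'r'):  nop
2. deliver 0→2:  <2:back v0 r>
3. deliver 2→0:  <0:prim v0 r>
4. deliver 0→1:  <1:back v0 r>
5. deliver 1→0:  nop
6. timeout(2):  <2:back v1 r>
7. deliver 2→0:  <0:back v1 r>
8. deliver 0→2:  nop
9. deliver 2→1:  <1:prim v1 r>
10. deliver 1→2:  nop
11. timeout(0):  <0:back v2 r>
12. deliver 1→2:  nop

1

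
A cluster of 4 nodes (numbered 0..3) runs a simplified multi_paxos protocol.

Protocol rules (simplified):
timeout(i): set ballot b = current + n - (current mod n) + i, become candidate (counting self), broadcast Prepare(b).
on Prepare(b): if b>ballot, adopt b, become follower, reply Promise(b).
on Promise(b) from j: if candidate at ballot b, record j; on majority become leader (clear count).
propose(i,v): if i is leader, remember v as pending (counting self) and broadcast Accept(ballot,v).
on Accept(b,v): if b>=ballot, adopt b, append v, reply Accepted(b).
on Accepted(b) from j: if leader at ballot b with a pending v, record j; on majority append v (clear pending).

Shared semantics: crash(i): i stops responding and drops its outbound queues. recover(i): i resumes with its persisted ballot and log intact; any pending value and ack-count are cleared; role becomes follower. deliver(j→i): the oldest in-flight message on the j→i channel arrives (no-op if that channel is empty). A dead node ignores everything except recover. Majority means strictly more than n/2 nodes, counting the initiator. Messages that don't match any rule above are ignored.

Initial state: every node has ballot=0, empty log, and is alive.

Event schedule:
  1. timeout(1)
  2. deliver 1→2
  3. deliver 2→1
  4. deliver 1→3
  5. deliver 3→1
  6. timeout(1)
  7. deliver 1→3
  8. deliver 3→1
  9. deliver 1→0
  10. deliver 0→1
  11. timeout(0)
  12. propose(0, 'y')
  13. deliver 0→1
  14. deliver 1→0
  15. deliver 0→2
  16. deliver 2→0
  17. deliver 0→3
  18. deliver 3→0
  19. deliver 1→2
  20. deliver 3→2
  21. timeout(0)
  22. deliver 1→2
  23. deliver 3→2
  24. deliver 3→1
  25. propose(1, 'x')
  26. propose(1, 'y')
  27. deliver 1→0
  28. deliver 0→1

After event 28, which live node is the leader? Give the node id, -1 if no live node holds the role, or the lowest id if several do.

[1] timeout(1) → N1(cand b5 [-])
[2] deliver 1→2 → N2(foll b5 [-])
[3] deliver 2→1 → ∅
[4] deliver 1→3 → N3(foll b5 [-])
[5] deliver 3→1 → N1(lead b5 [-])
[6] timeout(1) → N1(cand b9 [-])
[7] deliver 1→3 → N3(foll b9 [-])
[8] deliver 3→1 → ∅
[9] deliver 1→0 → N0(foll b5 [-])
[10] deliver 0→1 → ∅
[11] timeout(0) → N0(cand b8 [-])
[12] propose(0,'y') → ∅
[13] deliver 0→1 → ∅
[14] deliver 1→0 → N0(foll b9 [-])
[15] deliver 0→2 → N2(foll b8 [-])
[16] deliver 2→0 → ∅
[17] deliver 0→3 → ∅
[18] deliver 3→0 → ∅
[19] deliver 1→2 → N2(foll b9 [-])
[20] deliver 3→2 → ∅
[21] timeout(0) → N0(cand b12 [-])
[22] deliver 1→2 → ∅
[23] deliver 3→2 → ∅
[24] deliver 3→1 → ∅
[25] propose(1,'x') → ∅
[26] propose(1,'y') → ∅
[27] deliver 1→0 → ∅
[28] deliver 0→1 → N1(lead b9 [-])

1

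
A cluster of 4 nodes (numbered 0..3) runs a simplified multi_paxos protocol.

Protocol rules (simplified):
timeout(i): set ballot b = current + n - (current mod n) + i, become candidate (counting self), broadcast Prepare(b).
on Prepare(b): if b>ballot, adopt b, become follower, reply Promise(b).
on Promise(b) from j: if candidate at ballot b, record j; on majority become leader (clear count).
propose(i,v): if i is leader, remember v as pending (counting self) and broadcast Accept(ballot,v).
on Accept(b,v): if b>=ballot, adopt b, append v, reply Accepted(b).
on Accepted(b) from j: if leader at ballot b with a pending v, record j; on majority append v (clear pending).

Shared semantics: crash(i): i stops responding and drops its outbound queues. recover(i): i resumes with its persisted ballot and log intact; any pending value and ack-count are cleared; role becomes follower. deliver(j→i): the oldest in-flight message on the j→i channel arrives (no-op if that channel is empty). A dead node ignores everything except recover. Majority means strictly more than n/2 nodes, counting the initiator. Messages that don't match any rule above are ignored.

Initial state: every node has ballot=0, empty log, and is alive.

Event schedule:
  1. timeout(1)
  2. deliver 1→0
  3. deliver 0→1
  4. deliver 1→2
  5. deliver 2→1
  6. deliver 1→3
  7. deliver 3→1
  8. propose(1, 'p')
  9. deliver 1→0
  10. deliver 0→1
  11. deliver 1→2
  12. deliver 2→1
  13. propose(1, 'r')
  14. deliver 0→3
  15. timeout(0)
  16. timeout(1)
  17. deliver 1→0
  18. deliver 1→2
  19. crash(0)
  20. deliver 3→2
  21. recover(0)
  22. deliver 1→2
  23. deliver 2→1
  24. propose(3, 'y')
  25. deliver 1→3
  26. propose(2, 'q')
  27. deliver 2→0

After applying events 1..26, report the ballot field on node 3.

5

e1 timeout(1): 1[cand,b=5,-]
e2 deliver 1→0: 0[foll,b=5,-]
e3 deliver 0→1: ·
e4 deliver 1→2: 2[foll,b=5,-]
e5 deliver 2→1: 1[lead,b=5,-]
e6 deliver 1→3: 3[foll,b=5,-]
e7 deliver 3→1: ·
e8 propose(1,'p'): ·
e9 deliver 1→0: 0[foll,b=5,p]
e10 deliver 0→1: ·
e11 deliver 1→2: 2[foll,b=5,p]
e12 deliver 2→1: 1[lead,b=5,p]
e13 propose(1,'r'): ·
e14 deliver 0→3: ·
e15 timeout(0): 0[cand,b=8,p]
e16 timeout(1): 1[cand,b=9,p]
e17 deliver 1→0: ·
e18 deliver 1→2: 2[foll,b=5,p,r]
e19 crash(0): 0[✗cand,b=8,p]
e20 deliver 3→2: ·
e21 recover(0): 0[foll,b=8,p]
e22 deliver 1→2: 2[foll,b=9,p,r]
e23 deliver 2→1: ·
e24 propose(3,'y'): ·
e25 deliver 1→3: 3[foll,b=5,p]
e26 propose(2,'q'): ·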